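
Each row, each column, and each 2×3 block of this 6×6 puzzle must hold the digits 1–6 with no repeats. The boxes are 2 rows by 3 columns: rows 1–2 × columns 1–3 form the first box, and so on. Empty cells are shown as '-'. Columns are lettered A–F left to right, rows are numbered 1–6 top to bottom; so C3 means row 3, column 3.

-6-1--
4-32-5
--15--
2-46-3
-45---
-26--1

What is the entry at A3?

6

A1 = 5 (sole candidate).
C1 = 2 (sole candidate).
F1 = 4 (sole candidate).
B2 = 1 (sole candidate).
E2 = 6 (sole candidate).
B3 = 3 (sole candidate).
F3 = 2 (sole candidate).
B4 = 5 (sole candidate).
E4 = 1 (sole candidate).
D5 = 3 (sole candidate).
E5 = 2 (sole candidate).
F5 = 6 (sole candidate).
A6 = 3 (sole candidate).
D6 = 4 (sole candidate).
E6 = 5 (sole candidate).
E1 = 3 (sole candidate).
A3 = 6: row 3 has {1,2,3,5}; col 1 has {2,3,4,5}; box has {1,2,3,4,5} → only 6 remains.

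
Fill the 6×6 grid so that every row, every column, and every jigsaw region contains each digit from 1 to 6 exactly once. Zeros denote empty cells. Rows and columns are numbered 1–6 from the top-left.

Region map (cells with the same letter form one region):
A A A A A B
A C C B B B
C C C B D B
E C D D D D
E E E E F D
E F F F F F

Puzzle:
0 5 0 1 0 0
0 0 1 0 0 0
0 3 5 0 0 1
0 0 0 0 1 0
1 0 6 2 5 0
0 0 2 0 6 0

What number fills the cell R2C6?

5

R5C2 = 4 (sole candidate).
R5C6 = 3 (sole candidate).
R6C2 = 1 (sole candidate).
R6C6 = 4 (sole candidate).
R4C3 = 4 (sole candidate).
R6C4 = 3 (sole candidate).
R1C3 = 3 (sole candidate).
R3C5 = 2 (sole candidate).
R6C1 = 5 (sole candidate).
R1C5 = 4 (sole candidate).
R2C5 = 3 (sole candidate).
R4C1 = 3 (sole candidate).
R2C4 = 4 (hidden single in row 2).
R3C4 = 6 (sole candidate).
R4C4 = 5 (sole candidate).
R4C6 = 6 (sole candidate).
R1C6 = 2 (sole candidate).
R2C6 = 5: row 2 has {1,3,4}; col 6 has {1,2,3,4,6}; region has {1,2,3,4,6} → only 5 remains.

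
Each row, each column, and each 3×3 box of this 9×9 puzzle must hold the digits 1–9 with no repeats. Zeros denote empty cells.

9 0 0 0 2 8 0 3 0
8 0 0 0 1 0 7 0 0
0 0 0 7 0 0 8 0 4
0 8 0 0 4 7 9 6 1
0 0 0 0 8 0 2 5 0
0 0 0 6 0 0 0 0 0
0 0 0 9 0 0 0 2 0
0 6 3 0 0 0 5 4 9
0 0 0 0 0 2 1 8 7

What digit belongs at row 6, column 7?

row 1, column 7 = 6 (sole candidate).
row 1, column 9 = 5 (sole candidate).
row 2, column 8 = 9 (sole candidate).
row 2, column 9 = 2 (sole candidate).
row 3, column 8 = 1 (sole candidate).
row 5, column 9 = 3 (sole candidate).
row 6, column 7 = 4: row 6 has {6}; col 7 has {1,2,5,6,7,8,9}; box has {1,2,3,5,6,9} → only 4 remains.

4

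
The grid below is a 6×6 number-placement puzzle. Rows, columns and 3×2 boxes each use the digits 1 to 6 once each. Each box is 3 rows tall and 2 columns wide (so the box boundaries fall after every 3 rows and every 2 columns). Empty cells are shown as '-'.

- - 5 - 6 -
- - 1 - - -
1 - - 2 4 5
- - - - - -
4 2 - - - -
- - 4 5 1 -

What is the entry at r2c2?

r1c6 = 1: in row 1, 1 can only go here (every other open cell in that row sees a 1).
r1c1 = 2: in row 1, 2 can only go here (every other open cell in that row sees a 2).
r4c6 = 4: in row 4, 4 can only go here (every other open cell in that row sees a 4).
r5c4 = 1: in row 5, 1 can only go here (every other open cell in that row sees a 1).
r5c5 = 5: in row 5, 5 can only go here (every other open cell in that row sees a 5).
r4c2 = 1: in row 4, 1 can only go here (every other open cell in that row sees a 1).
r4c1 = 5: in row 4, 5 can only go here (every other open cell in that row sees a 5).
r2c2 = 5: in row 2, 5 can only go here (every other open cell in that row sees a 5).

5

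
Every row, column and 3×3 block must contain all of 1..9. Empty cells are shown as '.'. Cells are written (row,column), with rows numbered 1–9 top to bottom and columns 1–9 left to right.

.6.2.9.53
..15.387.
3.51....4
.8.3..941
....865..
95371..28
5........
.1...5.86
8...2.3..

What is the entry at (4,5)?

(1,7) = 1 (sole candidate).
(4,5) = 5: row 4 has {1,3,4,8,9}; col 5 has {1,2,8}; box has {1,3,6,7,8} → only 5 remains.

5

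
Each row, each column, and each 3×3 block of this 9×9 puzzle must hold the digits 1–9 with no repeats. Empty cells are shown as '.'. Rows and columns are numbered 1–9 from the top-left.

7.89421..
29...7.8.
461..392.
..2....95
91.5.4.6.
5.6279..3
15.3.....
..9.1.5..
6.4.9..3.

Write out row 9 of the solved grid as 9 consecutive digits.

R1C2 = 3 (sole candidate).
R1C8 = 5 (sole candidate).
R1C9 = 6 (sole candidate).
R2C3 = 5 (sole candidate).
R2C5 = 6 (sole candidate).
R2C9 = 4 (sole candidate).
R3C4 = 8 (sole candidate).
R3C5 = 5 (sole candidate).
R3C9 = 7 (sole candidate).
R7C3 = 7 (sole candidate).
R7C8 = 4 (sole candidate).
R8C8 = 7 (sole candidate).
R9C4 = 7: row 9 has {3,4,6,9}; col 4 has {2,3,5,8,9}; box has {1,3,9} → only 7 remains.
R2C4 = 1 (sole candidate).
R2C7 = 3 (sole candidate).
R4C4 = 6 (sole candidate).
R5C3 = 3 (sole candidate).
R5C5 = 8 (sole candidate).
R5C9 = 2 (sole candidate).
R6C8 = 1 (sole candidate).
R7C5 = 2 (sole candidate).
R8C4 = 4 (sole candidate).
R8C9 = 8 (sole candidate).
R9C7 = 2: row 9 has {3,4,6,7,9}; col 7 has {1,3,5,9}; box has {3,4,5,7,8} → only 2 remains.
R9C9 = 1: row 9 has {2,3,4,6,7,9}; col 9 has {2,3,4,5,6,7,8}; box has {2,3,4,5,7,8} → only 1 remains.
R4C1 = 8 (sole candidate).
R4C5 = 3 (sole candidate).
R4C6 = 1 (sole candidate).
R5C7 = 7 (sole candidate).
R6C2 = 4 (sole candidate).
R6C7 = 8 (sole candidate).
R7C7 = 6 (sole candidate).
R7C9 = 9 (sole candidate).
R8C1 = 3 (sole candidate).
R8C2 = 2 (sole candidate).
R8C6 = 6 (sole candidate).
R9C2 = 8: row 9 has {1,2,3,4,6,7,9}; col 2 has {1,2,3,4,5,6,9}; box has {1,2,3,4,5,6,7,9} → only 8 remains.
R9C6 = 5: row 9 has {1,2,3,4,6,7,8,9}; col 6 has {1,2,3,4,6,7,9}; box has {1,2,3,4,6,7,9} → only 5 remains.

684795231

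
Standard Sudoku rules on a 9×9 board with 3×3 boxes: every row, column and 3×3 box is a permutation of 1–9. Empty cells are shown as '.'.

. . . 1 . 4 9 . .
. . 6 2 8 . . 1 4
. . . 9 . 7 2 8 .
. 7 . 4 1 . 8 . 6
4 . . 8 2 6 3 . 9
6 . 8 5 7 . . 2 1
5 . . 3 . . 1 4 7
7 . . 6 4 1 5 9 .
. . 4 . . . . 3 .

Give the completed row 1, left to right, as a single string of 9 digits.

R2C7 = 7: row 2 has {1,2,4,6,8}; col 7 has {1,2,3,5,8,9}; box has {1,2,4,8,9} → only 7 remains.
R4C8 = 5: row 4 has {1,4,6,7,8}; col 8 has {1,2,3,4,8,9}; box has {1,2,3,6,8,9} → only 5 remains.
R5C8 = 7: row 5 has {2,3,4,6,8,9}; col 8 has {1,2,3,4,5,8,9}; box has {1,2,3,5,6,8,9} → only 7 remains.
R6C7 = 4: row 6 has {1,2,5,6,7,8}; col 7 has {1,2,3,5,7,8,9}; box has {1,2,3,5,6,7,8,9} → only 4 remains.
R7C5 = 9: row 7 has {1,3,4,5,7}; col 5 has {1,2,4,7,8}; box has {1,3,4,6} → only 9 remains.
R9C4 = 7: row 9 has {3,4}; col 4 has {1,2,3,4,5,6,8,9}; box has {1,3,4,6,9} → only 7 remains.
R9C5 = 5: row 9 has {3,4,7}; col 5 has {1,2,4,7,8,9}; box has {1,3,4,6,7,9} → only 5 remains.
R9C7 = 6: row 9 has {3,4,5,7}; col 7 has {1,2,3,4,5,7,8,9}; box has {1,3,4,5,7,9} → only 6 remains.
R1C8 = 6: row 1 has {1,4,9}; col 8 has {1,2,3,4,5,7,8,9}; box has {1,2,4,7,8,9} → only 6 remains.
R7C3 = 2: row 7 has {1,3,4,5,7,9}; col 3 has {4,6,8}; box has {4,5,7} → only 2 remains.
R7C6 = 8: row 7 has {1,2,3,4,5,7,9}; col 6 has {1,4,6,7}; box has {1,3,4,5,6,7,9} → only 8 remains.
R8C3 = 3: row 8 has {1,4,5,6,7,9}; col 3 has {2,4,6,8}; box has {2,4,5,7} → only 3 remains.
R9C6 = 2: row 9 has {3,4,5,6,7}; col 6 has {1,4,6,7,8}; box has {1,3,4,5,6,7,8,9} → only 2 remains.
R9C9 = 8: row 9 has {2,3,4,5,6,7}; col 9 has {1,4,6,7,9}; box has {1,3,4,5,6,7,9} → only 8 remains.
R1C5 = 3: row 1 has {1,4,6,9}; col 5 has {1,2,4,5,7,8,9}; box has {1,2,4,7,8,9} → only 3 remains.
R1C9 = 5: row 1 has {1,3,4,6,9}; col 9 has {1,4,6,7,8,9}; box has {1,2,4,6,7,8,9} → only 5 remains.
R2C6 = 5: row 2 has {1,2,4,6,7,8}; col 6 has {1,2,4,6,7,8}; box has {1,2,3,4,7,8,9} → only 5 remains.
R3C5 = 6: row 3 has {2,7,8,9}; col 5 has {1,2,3,4,5,7,8,9}; box has {1,2,3,4,5,7,8,9} → only 6 remains.
R3C9 = 3: row 3 has {2,6,7,8,9}; col 9 has {1,4,5,6,7,8,9}; box has {1,2,4,5,6,7,8,9} → only 3 remains.
R4C3 = 9: row 4 has {1,4,5,6,7,8}; col 3 has {2,3,4,6,8}; box has {4,6,7,8} → only 9 remains.
R4C6 = 3: row 4 has {1,4,5,6,7,8,9}; col 6 has {1,2,4,5,6,7,8}; box has {1,2,4,5,6,7,8} → only 3 remains.
R6C2 = 3: row 6 has {1,2,4,5,6,7,8}; col 2 has {7}; box has {4,6,7,8,9} → only 3 remains.
R6C6 = 9: row 6 has {1,2,3,4,5,6,7,8}; col 6 has {1,2,3,4,5,6,7,8}; box has {1,2,3,4,5,6,7,8} → only 9 remains.
R7C2 = 6: row 7 has {1,2,3,4,5,7,8,9}; col 2 has {3,7}; box has {2,3,4,5,7} → only 6 remains.
R8C2 = 8: row 8 has {1,3,4,5,6,7,9}; col 2 has {3,6,7}; box has {2,3,4,5,6,7} → only 8 remains.
R8C9 = 2: row 8 has {1,3,4,5,6,7,8,9}; col 9 has {1,3,4,5,6,7,8,9}; box has {1,3,4,5,6,7,8,9} → only 2 remains.
R1C2 = 2: row 1 has {1,3,4,5,6,9}; col 2 has {3,6,7,8}; box has {6} → only 2 remains.
R1C3 = 7: row 1 has {1,2,3,4,5,6,9}; col 3 has {2,3,4,6,8,9}; box has {2,6} → only 7 remains.
R2C2 = 9: row 2 has {1,2,4,5,6,7,8}; col 2 has {2,3,6,7,8}; box has {2,6,7} → only 9 remains.
R3C1 = 1: row 3 has {2,3,6,7,8,9}; col 1 has {4,5,6,7}; box has {2,6,7,9} → only 1 remains.
R3C3 = 5: row 3 has {1,2,3,6,7,8,9}; col 3 has {2,3,4,6,7,8,9}; box has {1,2,6,7,9} → only 5 remains.
R4C1 = 2: row 4 has {1,3,4,5,6,7,8,9}; col 1 has {1,4,5,6,7}; box has {3,4,6,7,8,9} → only 2 remains.
R5C3 = 1: row 5 has {2,3,4,6,7,8,9}; col 3 has {2,3,4,5,6,7,8,9}; box has {2,3,4,6,7,8,9} → only 1 remains.
R9C1 = 9: row 9 has {2,3,4,5,6,7,8}; col 1 has {1,2,4,5,6,7}; box has {2,3,4,5,6,7,8} → only 9 remains.
R9C2 = 1: row 9 has {2,3,4,5,6,7,8,9}; col 2 has {2,3,6,7,8,9}; box has {2,3,4,5,6,7,8,9} → only 1 remains.
R1C1 = 8: row 1 has {1,2,3,4,5,6,7,9}; col 1 has {1,2,4,5,6,7,9}; box has {1,2,5,6,7,9} → only 8 remains.

827134965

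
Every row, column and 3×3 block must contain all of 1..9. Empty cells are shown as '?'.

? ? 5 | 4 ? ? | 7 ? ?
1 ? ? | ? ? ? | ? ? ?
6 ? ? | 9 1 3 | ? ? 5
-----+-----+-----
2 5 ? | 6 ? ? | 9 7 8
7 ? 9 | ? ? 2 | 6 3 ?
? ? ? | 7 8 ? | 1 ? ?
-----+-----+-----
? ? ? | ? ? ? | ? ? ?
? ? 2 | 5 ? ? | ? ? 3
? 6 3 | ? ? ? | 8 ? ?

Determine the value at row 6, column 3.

row 5, column 4 = 1: row 5 has {2,3,6,7,9}; col 4 has {4,5,6,7,9}; box has {2,6,7,8} → only 1 remains.
row 5, column 9 = 4: row 5 has {1,2,3,6,7,9}; col 9 has {3,5,8}; box has {1,3,6,7,8,9} → only 4 remains.
row 6, column 9 = 2: row 6 has {1,7,8}; col 9 has {3,4,5,8}; box has {1,3,4,6,7,8,9} → only 2 remains.
row 8, column 7 = 4: row 8 has {2,3,5}; col 7 has {1,6,7,8,9}; box has {3,8} → only 4 remains.
row 9, column 4 = 2: row 9 has {3,6,8}; col 4 has {1,4,5,6,7,9}; box has {5} → only 2 remains.
row 2, column 4 = 8: row 2 has {1}; col 4 has {1,2,4,5,6,7,9}; box has {1,3,4,9} → only 8 remains.
row 3, column 7 = 2: row 3 has {1,3,5,6,9}; col 7 has {1,4,6,7,8,9}; box has {5,7} → only 2 remains.
row 4, column 6 = 4: row 4 has {2,5,6,7,8,9}; col 6 has {2,3}; box has {1,2,6,7,8} → only 4 remains.
row 5, column 2 = 8: row 5 has {1,2,3,4,6,7,9}; col 2 has {5,6}; box has {2,5,7,9} → only 8 remains.
row 5, column 5 = 5: row 5 has {1,2,3,4,6,7,8,9}; col 5 has {1,8}; box has {1,2,4,6,7,8} → only 5 remains.
row 6, column 6 = 9: row 6 has {1,2,7,8}; col 6 has {2,3,4}; box has {1,2,4,5,6,7,8} → only 9 remains.
row 6, column 8 = 5: row 6 has {1,2,7,8,9}; col 8 has {3,7}; box has {1,2,3,4,6,7,8,9} → only 5 remains.
row 7, column 4 = 3: row 7 has {}; col 4 has {1,2,4,5,6,7,8,9}; box has {2,5} → only 3 remains.
row 7, column 7 = 5: row 7 has {3}; col 7 has {1,2,4,6,7,8,9}; box has {3,4,8} → only 5 remains.
row 1, column 6 = 6: row 1 has {4,5,7}; col 6 has {2,3,4,9}; box has {1,3,4,8,9} → only 6 remains.
row 2, column 7 = 3: row 2 has {1,8}; col 7 has {1,2,4,5,6,7,8,9}; box has {2,5,7} → only 3 remains.
row 4, column 3 = 1: row 4 has {2,4,5,6,7,8,9}; col 3 has {2,3,5,9}; box has {2,5,7,8,9} → only 1 remains.
row 4, column 5 = 3: row 4 has {1,2,4,5,6,7,8,9}; col 5 has {1,5,8}; box has {1,2,4,5,6,7,8,9} → only 3 remains.
row 1, column 5 = 2: row 1 has {4,5,6,7}; col 5 has {1,3,5,8}; box has {1,3,4,6,8,9} → only 2 remains.
row 2, column 5 = 7: row 2 has {1,3,8}; col 5 has {1,2,3,5,8}; box has {1,2,3,4,6,8,9} → only 7 remains.
row 2, column 6 = 5: row 2 has {1,3,7,8}; col 6 has {2,3,4,6,9}; box has {1,2,3,4,6,7,8,9} → only 5 remains.
row 2, column 3 = 4: row 2 has {1,3,5,7,8}; col 3 has {1,2,3,5,9}; box has {1,5,6} → only 4 remains.
row 3, column 2 = 7: row 3 has {1,2,3,5,6,9}; col 2 has {5,6,8}; box has {1,4,5,6} → only 7 remains.
row 3, column 3 = 8: row 3 has {1,2,3,5,6,7,9}; col 3 has {1,2,3,4,5,9}; box has {1,4,5,6,7} → only 8 remains.
row 3, column 8 = 4: row 3 has {1,2,3,5,6,7,8,9}; col 8 has {3,5,7}; box has {2,3,5,7} → only 4 remains.
row 6, column 3 = 6: row 6 has {1,2,5,7,8,9}; col 3 has {1,2,3,4,5,8,9}; box has {1,2,5,7,8,9} → only 6 remains.

6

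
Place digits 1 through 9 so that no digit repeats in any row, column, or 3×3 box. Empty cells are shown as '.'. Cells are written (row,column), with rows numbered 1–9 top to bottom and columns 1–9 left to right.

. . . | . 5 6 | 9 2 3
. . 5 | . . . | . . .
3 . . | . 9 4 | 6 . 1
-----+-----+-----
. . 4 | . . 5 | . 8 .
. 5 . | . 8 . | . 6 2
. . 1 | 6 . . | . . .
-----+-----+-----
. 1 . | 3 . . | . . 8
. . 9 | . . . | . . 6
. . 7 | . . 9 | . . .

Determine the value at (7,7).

(1,3) = 8 (sole candidate).
(3,3) = 2 (sole candidate).
(5,3) = 3 (sole candidate).
(7,3) = 6 (sole candidate).
(3,2) = 7 (sole candidate).
(3,4) = 8 (sole candidate).
(3,8) = 5 (sole candidate).
(1,2) = 4 (sole candidate).
(1,1) = 1 (sole candidate).
(1,4) = 7 (sole candidate).
(2,7) = 8 (hidden single in row 2).
(7,8) = 9 (hidden single in row 7).
(9,5) = 6 (hidden single in row 9).
(8,6) = 8 (hidden single in column 6).
Singles propagation stalls before the target is settled. Branch on (4,9) (candidates {7,9}).
  Try (4,9) = 9: this forces (5,4)=9, (5,1)=7, (5,6)=1, (5,7)=4, (4,4)=2, (2,4)=1, (4,1)=6; then (4,2) has no candidate left — contradiction.
So (4,9) = 7.
(2,9) = 4 (sole candidate).
(9,9) = 5 (sole candidate).
(2,8) = 7 (sole candidate).
(6,9) = 9 (sole candidate).
(6,7) = 5 (hidden single in row 6).
(7,1) = 5 (hidden single in row 7).
(8,4) = 5 (hidden single in row 8).
Singles propagation stalls before the target is settled. Branch on (4,7) (candidates {1,3}).
  Try (4,7) = 1: this forces (5,7)=4, (6,8)=3, (4,5)=3, (2,6)=3, (6,5)=4; then row 7 has no cell left for 4 — contradiction.
So (4,7) = 3.
(6,8) = 4 (sole candidate).
(5,7) = 1 (sole candidate).
(5,6) = 7 (sole candidate).
(7,6) = 2 (sole candidate).
(5,1) = 9 (sole candidate).
(5,4) = 4 (sole candidate).
(6,6) = 3 (sole candidate).
(9,4) = 1 (sole candidate).
(9,8) = 3 (sole candidate).
(2,1) = 6 (sole candidate).
(2,2) = 9 (sole candidate).
(2,4) = 2 (sole candidate).
(2,6) = 1 (sole candidate).
(4,1) = 2 (sole candidate).
(4,2) = 6 (sole candidate).
(4,4) = 9 (sole candidate).
(4,5) = 1 (sole candidate).
(6,2) = 8 (sole candidate).
(6,5) = 2 (sole candidate).
(8,1) = 4 (sole candidate).
(8,5) = 7 (sole candidate).
(8,7) = 2 (sole candidate).
(8,8) = 1 (sole candidate).
(9,1) = 8 (sole candidate).
(9,2) = 2 (sole candidate).
(9,7) = 4 (sole candidate).
(2,5) = 3 (sole candidate).
(6,1) = 7 (sole candidate).
(7,5) = 4 (sole candidate).
(7,7) = 7: row 7 has {1,2,3,4,5,6,8,9}; col 7 has {1,2,3,4,5,6,8,9}; box has {1,2,3,4,5,6,8,9} → only 7 remains.

7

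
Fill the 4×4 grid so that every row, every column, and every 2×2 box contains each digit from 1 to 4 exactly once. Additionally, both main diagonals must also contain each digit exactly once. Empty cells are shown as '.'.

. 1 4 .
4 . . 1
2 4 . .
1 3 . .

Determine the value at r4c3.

r1c1 = 3 (sole candidate).
r1c4 = 2 (sole candidate).
r2c2 = 2 (sole candidate).
r2c3 = 3 (sole candidate).
r3c3 = 1 (sole candidate).
r3c4 = 3 (sole candidate).
r4c3 = 2: row 4 has {1,3}; col 3 has {1,3,4}; box has {1,3} → only 2 remains.

2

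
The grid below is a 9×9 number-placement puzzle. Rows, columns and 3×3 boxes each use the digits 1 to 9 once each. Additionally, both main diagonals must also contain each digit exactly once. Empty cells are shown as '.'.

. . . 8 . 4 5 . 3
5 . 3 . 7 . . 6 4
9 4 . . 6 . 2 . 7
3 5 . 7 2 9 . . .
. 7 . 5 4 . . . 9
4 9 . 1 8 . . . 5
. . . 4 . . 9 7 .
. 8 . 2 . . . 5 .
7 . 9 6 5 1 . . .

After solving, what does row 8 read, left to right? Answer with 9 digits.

r2c4 = 9: row 2 has {3,4,5,6,7}; col 4 has {1,2,4,5,6,7,8}; box has {4,6,7,8} → only 9 remains.
r2c6 = 2: row 2 has {3,4,5,6,7,9}; col 6 has {1,4,9}; box has {4,6,7,8,9} → only 2 remains.
r3c4 = 3: row 3 has {2,4,6,7,9}; col 4 has {1,2,4,5,6,7,8,9}; box has {2,4,6,7,8,9} → only 3 remains.
r3c6 = 5: row 3 has {2,3,4,6,7,9}; col 6 has {1,2,4,9}; box has {2,3,4,6,7,8,9} → only 5 remains.
r7c3 = 5: row 7 has {4,7,9}; col 3 has {3,9}; box has {7,8,9}; anti-diagonal has {1,2,3,4,6,7,8,9} → only 5 remains.
r7c5 = 3: row 7 has {4,5,7,9}; col 5 has {2,4,5,6,7,8}; box has {1,2,4,5,6} → only 3 remains.
r7c6 = 8: row 7 has {3,4,5,7,9}; col 6 has {1,2,4,5,9}; box has {1,2,3,4,5,6} → only 8 remains.
r8c5 = 9: row 8 has {2,5,8}; col 5 has {2,3,4,5,6,7,8}; box has {1,2,3,4,5,6,8} → only 9 remains.
r8c6 = 7: row 8 has {2,5,8,9}; col 6 has {1,2,4,5,8,9}; box has {1,2,3,4,5,6,8,9} → only 7 remains.
r1c5 = 1: row 1 has {3,4,5,8}; col 5 has {2,3,4,5,6,7,8,9}; box has {2,3,4,5,6,7,8,9} → only 1 remains.
r1c8 = 9: row 1 has {1,3,4,5,8}; col 8 has {5,6,7}; box has {2,3,4,5,6,7} → only 9 remains.
r2c2 = 1: row 2 has {2,3,4,5,6,7,9}; col 2 has {4,5,7,8,9}; box has {3,4,5,9}; main diagonal has {4,5,7,9} → only 1 remains.
r2c7 = 8: row 2 has {1,2,3,4,5,6,7,9}; col 7 has {2,5,9}; box has {2,3,4,5,6,7,9} → only 8 remains.
r3c3 = 8: row 3 has {2,3,4,5,6,7,9}; col 3 has {3,5,9}; box has {1,3,4,5,9}; main diagonal has {1,4,5,7,9} → only 8 remains.
r3c8 = 1: row 3 has {2,3,4,5,6,7,8,9}; col 8 has {5,6,7,9}; box has {2,3,4,5,6,7,8,9} → only 1 remains.
r9c9 = 2: row 9 has {1,5,6,7,9}; col 9 has {3,4,5,7,9}; box has {5,7,9}; main diagonal has {1,4,5,7,8,9} → only 2 remains.
r1c1 = 6: row 1 has {1,3,4,5,8,9}; col 1 has {3,4,5,7,9}; box has {1,3,4,5,8,9}; main diagonal has {1,2,4,5,7,8,9} → only 6 remains.
r1c2 = 2: row 1 has {1,3,4,5,6,8,9}; col 2 has {1,4,5,7,8,9}; box has {1,3,4,5,6,8,9} → only 2 remains.
r1c3 = 7: row 1 has {1,2,3,4,5,6,8,9}; col 3 has {3,5,8,9}; box has {1,2,3,4,5,6,8,9} → only 7 remains.
r6c6 = 3: row 6 has {1,4,5,8,9}; col 6 has {1,2,4,5,7,8,9}; box has {1,2,4,5,7,8,9}; main diagonal has {1,2,4,5,6,7,8,9} → only 3 remains.
r6c8 = 2: row 6 has {1,3,4,5,8,9}; col 8 has {1,5,6,7,9}; box has {5,9} → only 2 remains.
r7c2 = 6: row 7 has {3,4,5,7,8,9}; col 2 has {1,2,4,5,7,8,9}; box has {5,7,8,9} → only 6 remains.
r7c9 = 1: row 7 has {3,4,5,6,7,8,9}; col 9 has {2,3,4,5,7,9}; box has {2,5,7,9} → only 1 remains.
r8c1 = 1: row 8 has {2,5,7,8,9}; col 1 has {3,4,5,6,7,9}; box has {5,6,7,8,9} → only 1 remains.
r8c3 = 4: row 8 has {1,2,5,7,8,9}; col 3 has {3,5,7,8,9}; box has {1,5,6,7,8,9} → only 4 remains.
r8c9 = 6: row 8 has {1,2,4,5,7,8,9}; col 9 has {1,2,3,4,5,7,9}; box has {1,2,5,7,9} → only 6 remains.
r9c2 = 3: row 9 has {1,2,5,6,7,9}; col 2 has {1,2,4,5,6,7,8,9}; box has {1,4,5,6,7,8,9} → only 3 remains.
r9c7 = 4: row 9 has {1,2,3,5,6,7,9}; col 7 has {2,5,8,9}; box has {1,2,5,6,7,9} → only 4 remains.
r9c8 = 8: row 9 has {1,2,3,4,5,6,7,9}; col 8 has {1,2,5,6,7,9}; box has {1,2,4,5,6,7,9} → only 8 remains.
r4c8 = 4: row 4 has {2,3,5,7,9}; col 8 has {1,2,5,6,7,8,9}; box has {2,5,9} → only 4 remains.
r4c9 = 8: row 4 has {2,3,4,5,7,9}; col 9 has {1,2,3,4,5,6,7,9}; box has {2,4,5,9} → only 8 remains.
r5c6 = 6: row 5 has {4,5,7,9}; col 6 has {1,2,3,4,5,7,8,9}; box has {1,2,3,4,5,7,8,9} → only 6 remains.
r5c8 = 3: row 5 has {4,5,6,7,9}; col 8 has {1,2,4,5,6,7,8,9}; box has {2,4,5,8,9} → only 3 remains.
r6c3 = 6: row 6 has {1,2,3,4,5,8,9}; col 3 has {3,4,5,7,8,9}; box has {3,4,5,7,9} → only 6 remains.
r6c7 = 7: row 6 has {1,2,3,4,5,6,8,9}; col 7 has {2,4,5,8,9}; box has {2,3,4,5,8,9} → only 7 remains.
r7c1 = 2: row 7 has {1,3,4,5,6,7,8,9}; col 1 has {1,3,4,5,6,7,9}; box has {1,3,4,5,6,7,8,9} → only 2 remains.
r8c7 = 3: row 8 has {1,2,4,5,6,7,8,9}; col 7 has {2,4,5,7,8,9}; box has {1,2,4,5,6,7,8,9} → only 3 remains.

184297356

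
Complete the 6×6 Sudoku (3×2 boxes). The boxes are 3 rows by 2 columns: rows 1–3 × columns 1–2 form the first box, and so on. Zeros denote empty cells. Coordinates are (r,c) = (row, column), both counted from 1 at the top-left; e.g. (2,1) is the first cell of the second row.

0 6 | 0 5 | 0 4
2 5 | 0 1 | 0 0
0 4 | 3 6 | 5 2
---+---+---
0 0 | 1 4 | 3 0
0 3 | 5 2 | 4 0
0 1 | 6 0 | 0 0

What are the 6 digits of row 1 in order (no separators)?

362514

(1,3) = 2: row 1 has {4,5,6}; col 3 has {1,3,5,6}; box has {1,3,5,6} → only 2 remains.
(1,5) = 1: row 1 has {2,4,5,6}; col 5 has {3,4,5}; box has {2,4,5} → only 1 remains.
(2,3) = 4: row 2 has {1,2,5}; col 3 has {1,2,3,5,6}; box has {1,2,3,5,6} → only 4 remains.
(2,5) = 6: row 2 has {1,2,4,5}; col 5 has {1,3,4,5}; box has {1,2,4,5} → only 6 remains.
(2,6) = 3: row 2 has {1,2,4,5,6}; col 6 has {2,4}; box has {1,2,4,5,6} → only 3 remains.
(3,1) = 1: row 3 has {2,3,4,5,6}; col 1 has {2}; box has {2,4,5,6} → only 1 remains.
(4,2) = 2: row 4 has {1,3,4}; col 2 has {1,3,4,5,6}; box has {1,3} → only 2 remains.
(5,1) = 6: row 5 has {2,3,4,5}; col 1 has {1,2}; box has {1,2,3} → only 6 remains.
(5,6) = 1: row 5 has {2,3,4,5,6}; col 6 has {2,3,4}; box has {3,4} → only 1 remains.
(6,4) = 3: row 6 has {1,6}; col 4 has {1,2,4,5,6}; box has {1,2,4,5,6} → only 3 remains.
(6,5) = 2: row 6 has {1,3,6}; col 5 has {1,3,4,5,6}; box has {1,3,4} → only 2 remains.
(6,6) = 5: row 6 has {1,2,3,6}; col 6 has {1,2,3,4}; box has {1,2,3,4} → only 5 remains.
(1,1) = 3: row 1 has {1,2,4,5,6}; col 1 has {1,2,6}; box has {1,2,4,5,6} → only 3 remains.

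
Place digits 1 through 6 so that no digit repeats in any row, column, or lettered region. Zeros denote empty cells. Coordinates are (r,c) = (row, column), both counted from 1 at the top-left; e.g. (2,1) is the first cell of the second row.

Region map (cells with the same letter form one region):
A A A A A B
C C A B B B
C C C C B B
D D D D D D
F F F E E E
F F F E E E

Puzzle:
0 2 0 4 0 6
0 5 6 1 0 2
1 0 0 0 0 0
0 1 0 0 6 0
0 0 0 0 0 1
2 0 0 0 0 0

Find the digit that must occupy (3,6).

5

(6,3) = 1 (hidden single in row 6).
(1,5) = 1 (hidden single in row 1).
(5,1) = 6 (hidden single in column 1).
(6,4) = 6 (hidden single in row 6).
(3,2) = 6 (hidden single in row 3).
(5,5) = 2 (hidden single in column 5).
(5,3) = 5 (hidden single in region F).
(1,3) = 3 (sole candidate).
(5,4) = 3 (sole candidate).
(1,1) = 5 (sole candidate).
(3,4) = 2 (sole candidate).
(4,4) = 5 (sole candidate).
(5,2) = 4 (sole candidate).
(6,2) = 3 (sole candidate).
(3,3) = 4 (sole candidate).
(4,3) = 2 (sole candidate).
(2,1) = 3 (sole candidate).
(2,5) = 4 (sole candidate).
(4,1) = 4 (sole candidate).
(4,6) = 3 (sole candidate).
(6,5) = 5 (sole candidate).
(6,6) = 4 (sole candidate).
(3,5) = 3 (sole candidate).
(3,6) = 5: row 3 has {1,2,3,4,6}; col 6 has {1,2,3,4,6}; region has {1,2,3,4,6} → only 5 remains.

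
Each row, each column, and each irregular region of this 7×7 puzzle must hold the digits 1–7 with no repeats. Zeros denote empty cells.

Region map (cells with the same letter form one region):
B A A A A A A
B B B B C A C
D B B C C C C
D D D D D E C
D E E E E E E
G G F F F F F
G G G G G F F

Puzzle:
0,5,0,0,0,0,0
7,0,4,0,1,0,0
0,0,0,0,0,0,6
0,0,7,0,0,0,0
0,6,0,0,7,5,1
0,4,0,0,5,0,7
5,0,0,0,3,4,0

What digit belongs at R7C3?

R7C7 = 2: row 7 has {3,4,5}; col 7 has {1,6,7}; region has {4,5,7} → only 2 remains.
R6C1 = 2: in row 6, 2 can only go here (every other open cell in that row sees a 2).
R7C2 = 7: in column 2, 7 can only go here (every other open cell in that column sees a 7).
R3C3 = 5: in column 3, 5 can only go here (every other open cell in that column sees a 5).
R2C7 = 5: in row 2, 5 can only go here (every other open cell in that row sees a 5).
R4C4 = 5: in row 4, 5 can only go here (every other open cell in that row sees a 5).
R5C4 = 4: in region E, 4 can only go here (every other open cell in that region sees a 4).
R5C1 = 3: row 5 has {1,4,5,6,7}; col 1 has {2,5,7}; region has {5,7} → only 3 remains.
R5C3 = 2: row 5 has {1,3,4,5,6,7}; col 3 has {4,5,7}; region has {1,4,5,6,7} → only 2 remains.
R4C6 = 3: row 4 has {5,7}; col 6 has {4,5}; region has {1,2,4,5,6,7} → only 3 remains.
R4C7 = 4: row 4 has {3,5,7}; col 7 has {1,2,5,6,7}; region has {1,5,6} → only 4 remains.
R1C7 = 3: row 1 has {5}; col 7 has {1,2,4,5,6,7}; region has {5} → only 3 remains.
R3C5 = 2: row 3 has {5,6}; col 5 has {1,3,5,7}; region has {1,4,5,6} → only 2 remains.
R3C6 = 7: row 3 has {2,5,6}; col 6 has {3,4,5}; region has {1,2,4,5,6} → only 7 remains.
R4C5 = 6: row 4 has {3,4,5,7}; col 5 has {1,2,3,5,7}; region has {3,5,7} → only 6 remains.
R1C5 = 4: row 1 has {3,5}; col 5 has {1,2,3,5,6,7}; region has {3,5} → only 4 remains.
R3C4 = 3: row 3 has {2,5,6,7}; col 4 has {4,5}; region has {1,2,4,5,6,7} → only 3 remains.
R4C1 = 1: row 4 has {3,4,5,6,7}; col 1 has {2,3,5,7}; region has {3,5,6,7} → only 1 remains.
R4C2 = 2: row 4 has {1,3,4,5,6,7}; col 2 has {4,5,6,7}; region has {1,3,5,6,7} → only 2 remains.
R1C1 = 6: row 1 has {3,4,5}; col 1 has {1,2,3,5,7}; region has {4,5,7} → only 6 remains.
R1C3 = 1: row 1 has {3,4,5,6}; col 3 has {2,4,5,7}; region has {3,4,5} → only 1 remains.
R1C6 = 2: row 1 has {1,3,4,5,6}; col 6 has {3,4,5,7}; region has {1,3,4,5} → only 2 remains.
R2C2 = 3: row 2 has {1,4,5,7}; col 2 has {2,4,5,6,7}; region has {4,5,6,7} → only 3 remains.
R2C4 = 2: row 2 has {1,3,4,5,7}; col 4 has {3,4,5}; region has {3,4,5,6,7} → only 2 remains.
R2C6 = 6: row 2 has {1,2,3,4,5,7}; col 6 has {2,3,4,5,7}; region has {1,2,3,4,5} → only 6 remains.
R3C1 = 4: row 3 has {2,3,5,6,7}; col 1 has {1,2,3,5,6,7}; region has {1,2,3,5,6,7} → only 4 remains.
R3C2 = 1: row 3 has {2,3,4,5,6,7}; col 2 has {2,3,4,5,6,7}; region has {2,3,4,5,6,7} → only 1 remains.
R6C6 = 1: row 6 has {2,4,5,7}; col 6 has {2,3,4,5,6,7}; region has {2,4,5,7} → only 1 remains.
R7C3 = 6: row 7 has {2,3,4,5,7}; col 3 has {1,2,4,5,7}; region has {2,3,4,5,7} → only 6 remains.

6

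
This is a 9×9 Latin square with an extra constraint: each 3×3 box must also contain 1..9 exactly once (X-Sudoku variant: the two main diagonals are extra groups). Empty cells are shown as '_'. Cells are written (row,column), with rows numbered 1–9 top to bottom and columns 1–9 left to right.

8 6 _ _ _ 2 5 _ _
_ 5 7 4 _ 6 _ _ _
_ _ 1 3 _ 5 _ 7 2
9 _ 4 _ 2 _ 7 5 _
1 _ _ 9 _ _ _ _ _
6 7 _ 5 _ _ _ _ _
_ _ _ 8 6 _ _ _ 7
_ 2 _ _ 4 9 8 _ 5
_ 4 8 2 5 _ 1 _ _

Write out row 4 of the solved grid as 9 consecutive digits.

984621753

(3,1) = 4: row 3 has {1,2,3,5,7}; col 1 has {1,6,8,9}; box has {1,5,6,7,8} → only 4 remains.
(3,2) = 9: row 3 has {1,2,3,4,5,7}; col 2 has {2,4,5,6,7}; box has {1,4,5,6,7,8} → only 9 remains.
(3,5) = 8: row 3 has {1,2,3,4,5,7,9}; col 5 has {2,4,5,6}; box has {2,3,4,5,6} → only 8 remains.
(3,7) = 6: row 3 has {1,2,3,4,5,7,8,9}; col 7 has {1,5,7,8}; box has {2,5,7}; anti-diagonal has {2,5} → only 6 remains.
(4,4) = 6: row 4 has {2,4,5,7,9}; col 4 has {2,3,4,5,8,9}; box has {2,5,9}; main diagonal has {1,5,8} → only 6 remains.
(8,8) = 3: row 8 has {2,4,5,8,9}; col 8 has {5,7}; box has {1,5,7,8}; main diagonal has {1,5,6,8} → only 3 remains.
(9,9) = 9: row 9 has {1,2,4,5,8}; col 9 has {2,5,7}; box has {1,3,5,7,8}; main diagonal has {1,3,5,6,8} → only 9 remains.
(1,3) = 3: row 1 has {2,5,6,8}; col 3 has {1,4,7,8}; box has {1,4,5,6,7,8,9} → only 3 remains.
(2,1) = 2: row 2 has {4,5,6,7}; col 1 has {1,4,6,8,9}; box has {1,3,4,5,6,7,8,9} → only 2 remains.
(5,5) = 7: row 5 has {1,9}; col 5 has {2,4,5,6,8}; box has {2,5,6,9}; main diagonal has {1,3,5,6,8,9}; anti-diagonal has {2,5,6} → only 7 remains.
(6,3) = 2: row 6 has {5,6,7}; col 3 has {1,3,4,7,8}; box has {1,4,6,7,9} → only 2 remains.
(6,6) = 4: row 6 has {2,5,6,7}; col 6 has {2,5,6,9}; box has {2,5,6,7,9}; main diagonal has {1,3,5,6,7,8,9} → only 4 remains.
(7,3) = 9: row 7 has {6,7,8}; col 3 has {1,2,3,4,7,8}; box has {2,4,8}; anti-diagonal has {2,5,6,7} → only 9 remains.
(7,7) = 2: row 7 has {6,7,8,9}; col 7 has {1,5,6,7,8}; box has {1,3,5,7,8,9}; main diagonal has {1,3,4,5,6,7,8,9} → only 2 remains.
(7,8) = 4: row 7 has {2,6,7,8,9}; col 8 has {3,5,7}; box has {1,2,3,5,7,8,9} → only 4 remains.
(8,1) = 7: row 8 has {2,3,4,5,8,9}; col 1 has {1,2,4,6,8,9}; box has {2,4,8,9} → only 7 remains.
(8,3) = 6: row 8 has {2,3,4,5,7,8,9}; col 3 has {1,2,3,4,7,8,9}; box has {2,4,7,8,9} → only 6 remains.
(8,4) = 1: row 8 has {2,3,4,5,6,7,8,9}; col 4 has {2,3,4,5,6,8,9}; box has {2,4,5,6,8,9} → only 1 remains.
(9,1) = 3: row 9 has {1,2,4,5,8,9}; col 1 has {1,2,4,6,7,8,9}; box has {2,4,6,7,8,9}; anti-diagonal has {2,5,6,7,9} → only 3 remains.
(9,6) = 7: row 9 has {1,2,3,4,5,8,9}; col 6 has {2,4,5,6,9}; box has {1,2,4,5,6,8,9} → only 7 remains.
(9,8) = 6: row 9 has {1,2,3,4,5,7,8,9}; col 8 has {3,4,5,7}; box has {1,2,3,4,5,7,8,9} → only 6 remains.
(1,4) = 7: row 1 has {2,3,5,6,8}; col 4 has {1,2,3,4,5,6,8,9}; box has {2,3,4,5,6,8} → only 7 remains.
(5,3) = 5: row 5 has {1,7,9}; col 3 has {1,2,3,4,6,7,8,9}; box has {1,2,4,6,7,9} → only 5 remains.
(7,1) = 5: row 7 has {2,4,6,7,8,9}; col 1 has {1,2,3,4,6,7,8,9}; box has {2,3,4,6,7,8,9} → only 5 remains.
(7,2) = 1: row 7 has {2,4,5,6,7,8,9}; col 2 has {2,4,5,6,7,9}; box has {2,3,4,5,6,7,8,9} → only 1 remains.
(7,6) = 3: row 7 has {1,2,4,5,6,7,8,9}; col 6 has {2,4,5,6,7,9}; box has {1,2,4,5,6,7,8,9} → only 3 remains.
(5,6) = 8: row 5 has {1,5,7,9}; col 6 has {2,3,4,5,6,7,9}; box has {2,4,5,6,7,9} → only 8 remains.
(5,8) = 2: row 5 has {1,5,7,8,9}; col 8 has {3,4,5,6,7}; box has {5,7} → only 2 remains.
(4,6) = 1: row 4 has {2,4,5,6,7,9}; col 6 has {2,3,4,5,6,7,8,9}; box has {2,4,5,6,7,8,9}; anti-diagonal has {2,3,5,6,7,9} → only 1 remains.
(5,2) = 3: row 5 has {1,2,5,7,8,9}; col 2 has {1,2,4,5,6,7,9}; box has {1,2,4,5,6,7,9} → only 3 remains.
(5,7) = 4: row 5 has {1,2,3,5,7,8,9}; col 7 has {1,2,5,6,7,8}; box has {2,5,7} → only 4 remains.
(5,9) = 6: row 5 has {1,2,3,4,5,7,8,9}; col 9 has {2,5,7,9}; box has {2,4,5,7} → only 6 remains.
(6,5) = 3: row 6 has {2,4,5,6,7}; col 5 has {2,4,5,6,7,8}; box has {1,2,4,5,6,7,8,9} → only 3 remains.
(6,7) = 9: row 6 has {2,3,4,5,6,7}; col 7 has {1,2,4,5,6,7,8}; box has {2,4,5,6,7} → only 9 remains.
(1,9) = 4: row 1 has {2,3,5,6,7,8}; col 9 has {2,5,6,7,9}; box has {2,5,6,7}; anti-diagonal has {1,2,3,5,6,7,9} → only 4 remains.
(2,7) = 3: row 2 has {2,4,5,6,7}; col 7 has {1,2,4,5,6,7,8,9}; box has {2,4,5,6,7} → only 3 remains.
(2,8) = 8: row 2 has {2,3,4,5,6,7}; col 8 has {2,3,4,5,6,7}; box has {2,3,4,5,6,7}; anti-diagonal has {1,2,3,4,5,6,7,9} → only 8 remains.
(2,9) = 1: row 2 has {2,3,4,5,6,7,8}; col 9 has {2,4,5,6,7,9}; box has {2,3,4,5,6,7,8} → only 1 remains.
(4,2) = 8: row 4 has {1,2,4,5,6,7,9}; col 2 has {1,2,3,4,5,6,7,9}; box has {1,2,3,4,5,6,7,9} → only 8 remains.
(4,9) = 3: row 4 has {1,2,4,5,6,7,8,9}; col 9 has {1,2,4,5,6,7,9}; box has {2,4,5,6,7,9} → only 3 remains.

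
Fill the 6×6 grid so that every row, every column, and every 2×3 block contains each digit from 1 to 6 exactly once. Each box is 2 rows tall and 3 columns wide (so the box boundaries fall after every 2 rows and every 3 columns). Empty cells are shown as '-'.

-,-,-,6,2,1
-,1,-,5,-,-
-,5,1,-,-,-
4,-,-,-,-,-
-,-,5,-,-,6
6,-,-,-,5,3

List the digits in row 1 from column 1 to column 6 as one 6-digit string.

543621

row 2, column 6 = 4 (sole candidate).
row 3, column 6 = 2 (sole candidate).
row 4, column 6 = 5 (sole candidate).
row 2, column 5 = 3 (sole candidate).
row 3, column 1 = 3 (sole candidate).
row 3, column 4 = 4 (sole candidate).
row 3, column 5 = 6 (sole candidate).
row 4, column 5 = 1 (sole candidate).
row 5, column 5 = 4 (sole candidate).
row 1, column 1 = 5: row 1 has {1,2,6}; col 1 has {3,4,6}; box has {1} → only 5 remains.
row 2, column 1 = 2 (sole candidate).
row 2, column 3 = 6 (sole candidate).
row 4, column 3 = 2 (sole candidate).
row 4, column 4 = 3 (sole candidate).
row 5, column 1 = 1 (sole candidate).
row 5, column 4 = 2 (sole candidate).
row 6, column 3 = 4 (sole candidate).
row 6, column 4 = 1 (sole candidate).
row 1, column 3 = 3: row 1 has {1,2,5,6}; col 3 has {1,2,4,5,6}; box has {1,2,5,6} → only 3 remains.
row 4, column 2 = 6 (sole candidate).
row 5, column 2 = 3 (sole candidate).
row 6, column 2 = 2 (sole candidate).
row 1, column 2 = 4: row 1 has {1,2,3,5,6}; col 2 has {1,2,3,5,6}; box has {1,2,3,5,6} → only 4 remains.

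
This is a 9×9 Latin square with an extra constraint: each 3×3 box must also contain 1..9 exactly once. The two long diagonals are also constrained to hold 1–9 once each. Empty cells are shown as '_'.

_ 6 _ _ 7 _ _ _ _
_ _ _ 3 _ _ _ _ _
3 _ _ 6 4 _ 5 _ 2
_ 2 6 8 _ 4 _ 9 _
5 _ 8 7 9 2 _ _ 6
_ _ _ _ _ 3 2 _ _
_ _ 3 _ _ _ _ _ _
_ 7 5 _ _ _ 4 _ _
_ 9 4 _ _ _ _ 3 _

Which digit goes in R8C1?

6

R6C4 = 1: row 6 has {2,3}; col 4 has {3,6,7,8}; box has {2,3,4,7,8,9}; anti-diagonal has {3,4,5,7,9} → only 1 remains.
R1C9 = 8: row 1 has {6,7}; col 9 has {2,6}; box has {2,5}; anti-diagonal has {1,3,4,5,7,9} → only 8 remains.
R2C8 = 6: row 2 has {3}; col 8 has {3,9}; box has {2,5,8}; anti-diagonal has {1,3,4,5,7,8,9} → only 6 remains.
R4C5 = 5: row 4 has {2,4,6,8,9}; col 5 has {4,7,9}; box has {1,2,3,4,7,8,9} → only 5 remains.
R6C2 = 4: row 6 has {1,2,3}; col 2 has {2,6,7,9}; box has {2,5,6,8} → only 4 remains.
R6C5 = 6: row 6 has {1,2,3,4}; col 5 has {4,5,7,9}; box has {1,2,3,4,5,7,8,9} → only 6 remains.
R9C1 = 2: row 9 has {3,4,9}; col 1 has {3,5}; box has {3,4,5,7,9}; anti-diagonal has {1,3,4,5,6,7,8,9} → only 2 remains.
R9C4 = 5: row 9 has {2,3,4,9}; col 4 has {1,3,6,7,8}; box has {} → only 5 remains.
R1C7 = 3: in row 1, 3 can only go here (every other open cell in that row sees a 3).
R1C6 = 5: in row 1, 5 can only go here (every other open cell in that row sees a 5).
R5C7 = 1: row 5 has {2,5,6,7,8,9}; col 7 has {2,3,4,5}; box has {2,6,9} → only 1 remains.
R5C8 = 4: row 5 has {1,2,5,6,7,8,9}; col 8 has {3,6,9}; box has {1,2,6,9} → only 4 remains.
R1C8 = 1: row 1 has {3,5,6,7,8}; col 8 has {3,4,6,9}; box has {2,3,5,6,8} → only 1 remains.
R3C8 = 7: row 3 has {2,3,4,5,6}; col 8 has {1,3,4,6,9}; box has {1,2,3,5,6,8} → only 7 remains.
R4C7 = 7: row 4 has {2,4,5,6,8,9}; col 7 has {1,2,3,4,5}; box has {1,2,4,6,9} → only 7 remains.
R4C9 = 3: row 4 has {2,4,5,6,7,8,9}; col 9 has {2,6,8}; box has {1,2,4,6,7,9} → only 3 remains.
R5C2 = 3: row 5 has {1,2,4,5,6,7,8,9}; col 2 has {2,4,6,7,9}; box has {2,4,5,6,8} → only 3 remains.
R6C9 = 5: row 6 has {1,2,3,4,6}; col 9 has {2,3,6,8}; box has {1,2,3,4,6,7,9} → only 5 remains.
R7C7 = 6: row 7 has {3}; col 7 has {1,2,3,4,5,7}; box has {3,4}; main diagonal has {3,8,9} → only 6 remains.
R8C8 = 2: row 8 has {4,5,7}; col 8 has {1,3,4,6,7,9}; box has {3,4,6}; main diagonal has {3,6,8,9} → only 2 remains.
R9C7 = 8: row 9 has {2,3,4,5,9}; col 7 has {1,2,3,4,5,6,7}; box has {2,3,4,6} → only 8 remains.
R1C1 = 4: row 1 has {1,3,5,6,7,8}; col 1 has {2,3,5}; box has {3,6}; main diagonal has {2,3,6,8,9} → only 4 remains.
R2C7 = 9: row 2 has {3,6}; col 7 has {1,2,3,4,5,6,7,8}; box has {1,2,3,5,6,7,8} → only 9 remains.
R2C9 = 4: row 2 has {3,6,9}; col 9 has {2,3,5,6,8}; box has {1,2,3,5,6,7,8,9} → only 4 remains.
R3C3 = 1: row 3 has {2,3,4,5,6,7}; col 3 has {3,4,5,6,8}; box has {3,4,6}; main diagonal has {2,3,4,6,8,9} → only 1 remains.
R4C1 = 1: row 4 has {2,3,4,5,6,7,8,9}; col 1 has {2,3,4,5}; box has {2,3,4,5,6,8} → only 1 remains.
R6C8 = 8: row 6 has {1,2,3,4,5,6}; col 8 has {1,2,3,4,6,7,9}; box has {1,2,3,4,5,6,7,9} → only 8 remains.
R7C1 = 8: row 7 has {3,6}; col 1 has {1,2,3,4,5}; box has {2,3,4,5,7,9} → only 8 remains.
R7C2 = 1: row 7 has {3,6,8}; col 2 has {2,3,4,6,7,9}; box has {2,3,4,5,7,8,9} → only 1 remains.
R7C5 = 2: row 7 has {1,3,6,8}; col 5 has {4,5,6,7,9}; box has {5} → only 2 remains.
R7C8 = 5: row 7 has {1,2,3,6,8}; col 8 has {1,2,3,4,6,7,8,9}; box has {2,3,4,6,8} → only 5 remains.
R8C1 = 6: row 8 has {2,4,5,7}; col 1 has {1,2,3,4,5,8}; box has {1,2,3,4,5,7,8,9} → only 6 remains.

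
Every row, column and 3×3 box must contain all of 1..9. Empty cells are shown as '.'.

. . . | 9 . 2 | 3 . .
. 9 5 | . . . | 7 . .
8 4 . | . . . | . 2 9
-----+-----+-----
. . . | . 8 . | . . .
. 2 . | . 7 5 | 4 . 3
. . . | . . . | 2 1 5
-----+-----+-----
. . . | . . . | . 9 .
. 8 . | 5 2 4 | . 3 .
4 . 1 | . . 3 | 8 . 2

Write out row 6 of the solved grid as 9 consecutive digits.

768439215

row 2, column 1 = 2: in row 2, 2 can only go here (every other open cell in that row sees a 2).
row 4, column 4 = 2: in row 4, 2 can only go here (every other open cell in that row sees a 2).
row 4, column 3 = 4: in row 4, 4 can only go here (every other open cell in that row sees a 4).
row 6, column 3 = 8: in row 6, 8 can only go here (every other open cell in that row sees an 8).
row 5, column 8 = 8: in row 5, 8 can only go here (every other open cell in that row sees an 8).
row 1, column 9 = 8: in row 1, 8 can only go here (every other open cell in that row sees an 8).
row 7, column 3 = 2: in row 7, 2 can only go here (every other open cell in that row sees a 2).
row 7, column 9 = 4: in row 7, 4 can only go here (every other open cell in that row sees a 4).
row 9, column 5 = 9: in row 9, 9 can only go here (every other open cell in that row sees a 9).
row 3, column 3 = 3: in column 3, 3 can only go here (every other open cell in that column sees a 3).
row 4, column 7 = 9: in column 7, 9 can only go here (every other open cell in that column sees a 9).
row 6, column 6 = 9: in column 6, 9 can only go here (every other open cell in that column sees a 9).
Singles propagation stalls before every target cell is settled. Branch on row 4, column 6 (candidates {1,6}).
  Try row 4, column 6 = 6: then box 6 has no cell left for 6 — contradiction.
So row 4, column 6 = 1.
row 5, column 4 = 6 (sole candidate).
row 9, column 4 = 7 (sole candidate).
row 3, column 4 = 1 (sole candidate).
row 5, column 3 = 9 (sole candidate).
row 7, column 4 = 8 (sole candidate).
row 7, column 6 = 6 (sole candidate).
row 2, column 6 = 8 (sole candidate).
row 3, column 6 = 7 (sole candidate).
row 5, column 1 = 1 (sole candidate).
row 7, column 5 = 1 (sole candidate).
row 7, column 7 = 5 (sole candidate).
row 9, column 8 = 6 (sole candidate).
row 2, column 8 = 4 (sole candidate).
row 3, column 7 = 6 (sole candidate).
row 4, column 8 = 7 (sole candidate).
row 4, column 9 = 6 (sole candidate).
row 8, column 7 = 1 (sole candidate).
row 8, column 9 = 7 (sole candidate).
row 9, column 2 = 5 (sole candidate).
row 1, column 8 = 5 (sole candidate).
row 2, column 4 = 3 (sole candidate).
row 2, column 5 = 6 (sole candidate).
row 2, column 9 = 1 (sole candidate).
row 3, column 5 = 5 (sole candidate).
row 4, column 2 = 3 (sole candidate).
row 6, column 4 = 4: row 6 has {1,2,5,8,9}; col 4 has {1,2,3,5,6,7,8,9}; box has {1,2,5,6,7,8,9} → only 4 remains.
row 6, column 5 = 3: row 6 has {1,2,4,5,8,9}; col 5 has {1,2,5,6,7,8,9}; box has {1,2,4,5,6,7,8,9} → only 3 remains.
row 7, column 2 = 7 (sole candidate).
row 8, column 3 = 6 (sole candidate).
row 1, column 3 = 7 (sole candidate).
row 1, column 5 = 4 (sole candidate).
row 4, column 1 = 5 (sole candidate).
row 6, column 2 = 6: row 6 has {1,2,3,4,5,8,9}; col 2 has {2,3,4,5,7,8,9}; box has {1,2,3,4,5,8,9} → only 6 remains.
row 7, column 1 = 3 (sole candidate).
row 8, column 1 = 9 (sole candidate).
row 1, column 1 = 6 (sole candidate).
row 1, column 2 = 1 (sole candidate).
row 6, column 1 = 7: row 6 has {1,2,3,4,5,6,8,9}; col 1 has {1,2,3,4,5,6,8,9}; box has {1,2,3,4,5,6,8,9} → only 7 remains.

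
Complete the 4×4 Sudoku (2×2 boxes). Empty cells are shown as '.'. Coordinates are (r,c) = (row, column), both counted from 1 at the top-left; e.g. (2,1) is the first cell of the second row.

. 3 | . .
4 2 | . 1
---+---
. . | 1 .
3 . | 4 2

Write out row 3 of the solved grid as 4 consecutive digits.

(1,1) = 1: row 1 has {3}; col 1 has {3,4}; box has {2,3,4} → only 1 remains.
(1,3) = 2: row 1 has {1,3}; col 3 has {1,4}; box has {1} → only 2 remains.
(1,4) = 4: row 1 has {1,2,3}; col 4 has {1,2}; box has {1,2} → only 4 remains.
(2,3) = 3: row 2 has {1,2,4}; col 3 has {1,2,4}; box has {1,2,4} → only 3 remains.
(3,1) = 2: row 3 has {1}; col 1 has {1,3,4}; box has {3} → only 2 remains.
(3,2) = 4: row 3 has {1,2}; col 2 has {2,3}; box has {2,3} → only 4 remains.
(3,4) = 3: row 3 has {1,2,4}; col 4 has {1,2,4}; box has {1,2,4} → only 3 remains.

2413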